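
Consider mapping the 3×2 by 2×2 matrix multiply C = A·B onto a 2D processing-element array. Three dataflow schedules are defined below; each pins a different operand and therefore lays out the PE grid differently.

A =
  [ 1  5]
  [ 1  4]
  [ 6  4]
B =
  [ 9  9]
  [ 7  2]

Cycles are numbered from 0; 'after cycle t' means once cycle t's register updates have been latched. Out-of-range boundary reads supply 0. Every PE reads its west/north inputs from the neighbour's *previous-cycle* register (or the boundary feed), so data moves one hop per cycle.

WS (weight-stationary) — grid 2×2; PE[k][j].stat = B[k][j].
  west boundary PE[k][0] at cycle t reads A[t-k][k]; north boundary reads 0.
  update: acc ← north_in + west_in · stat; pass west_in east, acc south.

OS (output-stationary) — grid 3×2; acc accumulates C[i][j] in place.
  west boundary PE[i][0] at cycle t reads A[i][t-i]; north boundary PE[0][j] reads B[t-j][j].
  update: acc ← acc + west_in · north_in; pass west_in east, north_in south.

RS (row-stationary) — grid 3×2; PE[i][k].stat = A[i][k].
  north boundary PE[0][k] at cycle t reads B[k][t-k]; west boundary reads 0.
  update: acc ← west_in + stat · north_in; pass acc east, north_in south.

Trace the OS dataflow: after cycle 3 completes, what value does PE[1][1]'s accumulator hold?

PE[1][1].acc = 17

Tracing OS — 3×2 array, target PE[1][1]:
  c0 r0c1: 0 / 0 / 0
  c0 r1c0: 0 / 0 / 0
  c0 r1c1: 0 / 0 / 0
  c1 r0c1: 9 / 1 / 9
  c1 r1c0: 9 / 1 / 9
  c1 r1c1: 0 / 0 / 0
  c2 r0c1: 19 / 5 / 2
  c2 r1c0: 37 / 4 / 7
  c2 r1c1: 9 / 1 / 9
  c3 r0c1: 19 / 0 / 0
  c3 r1c0: 37 / 0 / 0
  c3 r1c1: 17 / 4 / 2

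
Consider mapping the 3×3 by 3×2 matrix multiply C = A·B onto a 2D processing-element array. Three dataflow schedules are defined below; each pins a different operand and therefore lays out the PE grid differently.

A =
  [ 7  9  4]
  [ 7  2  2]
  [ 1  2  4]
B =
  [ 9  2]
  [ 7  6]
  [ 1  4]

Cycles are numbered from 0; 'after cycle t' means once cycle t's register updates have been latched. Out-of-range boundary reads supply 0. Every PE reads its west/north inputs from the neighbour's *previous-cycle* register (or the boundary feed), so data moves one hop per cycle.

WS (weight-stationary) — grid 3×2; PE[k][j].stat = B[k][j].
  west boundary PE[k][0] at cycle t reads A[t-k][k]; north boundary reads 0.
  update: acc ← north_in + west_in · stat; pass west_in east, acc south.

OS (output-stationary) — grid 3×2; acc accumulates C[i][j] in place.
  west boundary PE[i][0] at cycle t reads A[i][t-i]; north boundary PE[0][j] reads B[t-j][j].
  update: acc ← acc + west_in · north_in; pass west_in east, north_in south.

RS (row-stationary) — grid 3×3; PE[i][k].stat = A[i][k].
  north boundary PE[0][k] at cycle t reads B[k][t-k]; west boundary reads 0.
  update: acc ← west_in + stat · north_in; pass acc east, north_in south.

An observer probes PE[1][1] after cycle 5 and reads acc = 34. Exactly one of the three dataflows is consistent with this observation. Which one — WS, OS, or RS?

dataflow = OS

WS [3×2] PE[1][1] across cycles:
  0: (1,1).acc=0  regs=<0,0>
  1: (1,1).acc=0  regs=<0,0>
  2: (1,1).acc=68  regs=<9,68>
  3: (1,1).acc=26  regs=<2,26>
  4: (1,1).acc=14  regs=<2,14>
  5: (1,1).acc=0  regs=<0,0>
OS [3×2] PE[1][1] across cycles:
  0: (1,1).acc=0  regs=<0,0>
  1: (1,1).acc=0  regs=<0,0>
  2: (1,1).acc=14  regs=<7,2>
  3: (1,1).acc=26  regs=<2,6>
  4: (1,1).acc=34  regs=<2,4>
  5: (1,1).acc=34  regs=<0,0>
RS [3×3] PE[1][1] across cycles:
  0: (1,1).acc=0  regs=<0,0>
  1: (1,1).acc=0  regs=<0,0>
  2: (1,1).acc=77  regs=<77,7>
  3: (1,1).acc=26  regs=<26,6>
  4: (1,1).acc=0  regs=<0,0>
  5: (1,1).acc=0  regs=<0,0>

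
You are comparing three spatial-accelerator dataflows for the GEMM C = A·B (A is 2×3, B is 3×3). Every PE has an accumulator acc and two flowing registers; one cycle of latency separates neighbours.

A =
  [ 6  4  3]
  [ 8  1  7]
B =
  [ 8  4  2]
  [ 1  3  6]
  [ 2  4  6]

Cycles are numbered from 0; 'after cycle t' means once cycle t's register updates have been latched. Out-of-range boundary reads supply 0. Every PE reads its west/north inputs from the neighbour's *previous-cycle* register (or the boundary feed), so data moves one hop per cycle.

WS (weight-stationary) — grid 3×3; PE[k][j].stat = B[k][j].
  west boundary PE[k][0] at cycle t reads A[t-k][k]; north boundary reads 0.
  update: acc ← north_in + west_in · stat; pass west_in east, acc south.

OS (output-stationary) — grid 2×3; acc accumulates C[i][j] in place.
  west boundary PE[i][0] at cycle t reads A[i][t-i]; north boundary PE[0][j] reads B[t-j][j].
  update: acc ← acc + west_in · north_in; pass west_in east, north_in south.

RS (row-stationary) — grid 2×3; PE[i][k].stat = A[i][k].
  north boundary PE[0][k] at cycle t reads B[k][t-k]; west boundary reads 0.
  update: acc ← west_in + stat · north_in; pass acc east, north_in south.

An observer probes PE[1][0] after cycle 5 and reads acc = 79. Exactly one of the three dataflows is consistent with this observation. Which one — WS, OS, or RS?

— WS: 3×3; PE[1][0] trace:
  cycle 0: PE[1][0] → acc 0, east 0, south 0
  cycle 1: PE[1][0] → acc 52, east 4, south 52
  cycle 2: PE[1][0] → acc 65, east 1, south 65
  cycle 3: PE[1][0] → acc 0, east 0, south 0
  cycle 4: PE[1][0] → acc 0, east 0, south 0
  cycle 5: PE[1][0] → acc 0, east 0, south 0
— OS: 2×3; PE[1][0] trace:
  cycle 0: PE[1][0] → acc 0, east 0, south 0
  cycle 1: PE[1][0] → acc 64, east 8, south 8
  cycle 2: PE[1][0] → acc 65, east 1, south 1
  cycle 3: PE[1][0] → acc 79, east 7, south 2
  cycle 4: PE[1][0] → acc 79, east 0, south 0
  cycle 5: PE[1][0] → acc 79, east 0, south 0
— RS: 2×3; PE[1][0] trace:
  cycle 0: PE[1][0] → acc 0, east 0, south 0
  cycle 1: PE[1][0] → acc 64, east 64, south 8
  cycle 2: PE[1][0] → acc 32, east 32, south 4
  cycle 3: PE[1][0] → acc 16, east 16, south 2
  cycle 4: PE[1][0] → acc 0, east 0, south 0
  cycle 5: PE[1][0] → acc 0, east 0, south 0

dataflow = OS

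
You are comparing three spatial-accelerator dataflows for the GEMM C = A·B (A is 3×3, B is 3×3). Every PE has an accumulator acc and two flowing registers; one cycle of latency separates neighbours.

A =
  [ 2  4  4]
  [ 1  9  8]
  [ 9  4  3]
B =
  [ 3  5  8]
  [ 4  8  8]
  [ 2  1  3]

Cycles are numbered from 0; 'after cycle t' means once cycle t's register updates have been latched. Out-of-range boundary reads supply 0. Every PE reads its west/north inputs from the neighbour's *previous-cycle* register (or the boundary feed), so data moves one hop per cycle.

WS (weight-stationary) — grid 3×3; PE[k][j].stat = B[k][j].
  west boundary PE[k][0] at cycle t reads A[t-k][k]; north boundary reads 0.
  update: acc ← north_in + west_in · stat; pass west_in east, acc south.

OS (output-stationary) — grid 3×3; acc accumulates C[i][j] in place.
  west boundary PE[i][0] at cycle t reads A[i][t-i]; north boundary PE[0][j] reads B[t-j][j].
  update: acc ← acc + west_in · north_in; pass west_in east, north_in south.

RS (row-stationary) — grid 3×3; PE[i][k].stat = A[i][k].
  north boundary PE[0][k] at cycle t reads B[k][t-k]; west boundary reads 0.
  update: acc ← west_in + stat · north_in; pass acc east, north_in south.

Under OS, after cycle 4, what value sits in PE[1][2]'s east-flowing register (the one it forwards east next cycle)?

OS 3×3: PE[1][2] cycle-by-cycle (with neighbour feeds):
  step 0 · PE0,2: acc=0; fwd→0 fwd↓0
  step 0 · PE1,1: acc=0; fwd→0 fwd↓0
  step 0 · PE1,2: acc=0; fwd→0 fwd↓0
  step 1 · PE0,2: acc=0; fwd→0 fwd↓0
  step 1 · PE1,1: acc=0; fwd→0 fwd↓0
  step 1 · PE1,2: acc=0; fwd→0 fwd↓0
  step 2 · PE0,2: acc=16; fwd→2 fwd↓8
  step 2 · PE1,1: acc=5; fwd→1 fwd↓5
  step 2 · PE1,2: acc=0; fwd→0 fwd↓0
  step 3 · PE0,2: acc=48; fwd→4 fwd↓8
  step 3 · PE1,1: acc=77; fwd→9 fwd↓8
  step 3 · PE1,2: acc=8; fwd→1 fwd↓8
  step 4 · PE0,2: acc=60; fwd→4 fwd↓3
  step 4 · PE1,1: acc=85; fwd→8 fwd↓1
  step 4 · PE1,2: acc=80; fwd→9 fwd↓8

register = 9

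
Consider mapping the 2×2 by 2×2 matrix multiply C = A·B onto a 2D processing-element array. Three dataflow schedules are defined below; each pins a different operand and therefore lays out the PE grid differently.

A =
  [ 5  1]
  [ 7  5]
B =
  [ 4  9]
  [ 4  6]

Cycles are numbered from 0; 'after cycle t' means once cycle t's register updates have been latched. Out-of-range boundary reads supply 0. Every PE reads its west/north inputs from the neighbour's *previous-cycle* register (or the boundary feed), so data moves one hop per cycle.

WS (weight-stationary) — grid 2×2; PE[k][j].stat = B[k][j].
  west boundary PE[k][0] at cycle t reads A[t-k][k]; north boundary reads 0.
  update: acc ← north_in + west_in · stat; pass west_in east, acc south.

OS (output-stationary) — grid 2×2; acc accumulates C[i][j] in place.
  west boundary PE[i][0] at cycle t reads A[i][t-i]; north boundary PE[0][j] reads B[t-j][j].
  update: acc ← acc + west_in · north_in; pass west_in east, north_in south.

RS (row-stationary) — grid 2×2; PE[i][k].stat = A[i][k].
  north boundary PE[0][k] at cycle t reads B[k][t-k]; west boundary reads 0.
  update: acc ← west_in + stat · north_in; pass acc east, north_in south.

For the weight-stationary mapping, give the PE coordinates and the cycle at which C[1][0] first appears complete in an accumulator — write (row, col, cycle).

(row, col, cycle) = (1, 0, 2)

Under WS, C[1][0] lands at PE[1][0]:
  after 0 — PE[1][0] acc=0, pass-E 0, pass-S 0
  after 1 — PE[1][0] acc=24, pass-E 1, pass-S 24
  after 2 — PE[1][0] acc=48, pass-E 5, pass-S 48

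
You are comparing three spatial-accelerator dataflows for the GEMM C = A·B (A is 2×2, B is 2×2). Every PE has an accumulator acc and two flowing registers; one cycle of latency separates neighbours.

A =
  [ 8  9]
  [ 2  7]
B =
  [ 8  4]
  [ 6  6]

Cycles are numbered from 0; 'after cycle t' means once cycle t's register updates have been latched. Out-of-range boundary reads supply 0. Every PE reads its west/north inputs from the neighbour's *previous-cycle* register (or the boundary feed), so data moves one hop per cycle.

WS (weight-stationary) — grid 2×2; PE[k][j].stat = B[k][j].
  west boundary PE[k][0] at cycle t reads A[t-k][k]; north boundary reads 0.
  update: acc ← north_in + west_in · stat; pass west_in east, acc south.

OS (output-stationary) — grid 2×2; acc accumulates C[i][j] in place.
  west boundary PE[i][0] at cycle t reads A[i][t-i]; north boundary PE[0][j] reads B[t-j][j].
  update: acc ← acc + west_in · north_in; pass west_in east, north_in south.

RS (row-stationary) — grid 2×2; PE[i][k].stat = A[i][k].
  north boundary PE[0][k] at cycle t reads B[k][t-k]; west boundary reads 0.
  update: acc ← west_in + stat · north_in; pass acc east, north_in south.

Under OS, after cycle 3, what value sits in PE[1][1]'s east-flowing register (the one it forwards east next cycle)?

OS (2×2). Following PE[1][1] plus its west/north inputs:
  cycle 0: PE[0][1] → acc 0, east 0, south 0
  cycle 0: PE[1][0] → acc 0, east 0, south 0
  cycle 0: PE[1][1] → acc 0, east 0, south 0
  cycle 1: PE[0][1] → acc 32, east 8, south 4
  cycle 1: PE[1][0] → acc 16, east 2, south 8
  cycle 1: PE[1][1] → acc 0, east 0, south 0
  cycle 2: PE[0][1] → acc 86, east 9, south 6
  cycle 2: PE[1][0] → acc 58, east 7, south 6
  cycle 2: PE[1][1] → acc 8, east 2, south 4
  cycle 3: PE[0][1] → acc 86, east 0, south 0
  cycle 3: PE[1][0] → acc 58, east 0, south 0
  cycle 3: PE[1][1] → acc 50, east 7, south 6

register = 7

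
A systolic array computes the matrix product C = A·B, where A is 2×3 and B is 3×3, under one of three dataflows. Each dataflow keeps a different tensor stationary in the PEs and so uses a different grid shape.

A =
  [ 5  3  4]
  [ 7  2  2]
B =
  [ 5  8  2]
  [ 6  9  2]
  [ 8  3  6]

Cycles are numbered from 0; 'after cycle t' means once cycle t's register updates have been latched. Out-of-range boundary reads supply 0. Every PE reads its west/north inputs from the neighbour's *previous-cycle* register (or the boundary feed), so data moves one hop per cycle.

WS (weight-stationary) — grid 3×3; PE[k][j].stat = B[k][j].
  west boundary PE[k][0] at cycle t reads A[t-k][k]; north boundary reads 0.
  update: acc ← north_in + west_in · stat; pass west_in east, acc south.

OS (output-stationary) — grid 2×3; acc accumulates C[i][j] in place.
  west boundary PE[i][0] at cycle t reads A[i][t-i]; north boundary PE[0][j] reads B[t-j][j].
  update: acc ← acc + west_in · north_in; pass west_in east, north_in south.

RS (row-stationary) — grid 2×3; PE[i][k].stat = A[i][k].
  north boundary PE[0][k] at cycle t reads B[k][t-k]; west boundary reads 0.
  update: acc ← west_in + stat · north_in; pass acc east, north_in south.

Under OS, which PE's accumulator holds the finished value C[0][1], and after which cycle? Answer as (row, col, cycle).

OS: C[0][1] accumulates in PE[0][1]:
  0: (0,1).acc=0  regs=<0,0>
  1: (0,1).acc=40  regs=<5,8>
  2: (0,1).acc=67  regs=<3,9>
  3: (0,1).acc=79  regs=<4,3>

(row, col, cycle) = (0, 1, 3)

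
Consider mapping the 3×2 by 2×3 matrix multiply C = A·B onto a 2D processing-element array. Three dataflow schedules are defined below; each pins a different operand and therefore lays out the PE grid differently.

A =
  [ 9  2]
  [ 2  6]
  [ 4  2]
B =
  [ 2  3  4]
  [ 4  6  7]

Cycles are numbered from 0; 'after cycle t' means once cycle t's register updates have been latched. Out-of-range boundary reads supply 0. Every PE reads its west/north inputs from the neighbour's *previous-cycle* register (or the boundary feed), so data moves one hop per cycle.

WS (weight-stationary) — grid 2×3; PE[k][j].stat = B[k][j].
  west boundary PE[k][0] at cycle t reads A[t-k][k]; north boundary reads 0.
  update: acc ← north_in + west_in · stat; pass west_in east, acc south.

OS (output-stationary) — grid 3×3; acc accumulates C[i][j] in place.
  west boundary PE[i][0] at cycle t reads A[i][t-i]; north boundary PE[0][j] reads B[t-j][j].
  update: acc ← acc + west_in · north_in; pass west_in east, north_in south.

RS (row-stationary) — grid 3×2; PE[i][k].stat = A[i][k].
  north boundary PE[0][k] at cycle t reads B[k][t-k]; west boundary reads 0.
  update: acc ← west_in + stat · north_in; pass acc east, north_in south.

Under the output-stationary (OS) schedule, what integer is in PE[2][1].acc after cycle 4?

PE[2][1].acc = 24

OS on a 3×3 grid — tracing PE[2][1] and its feeders:
  cycle 0: PE[1][1] → acc 0, east 0, south 0
  cycle 0: PE[2][0] → acc 0, east 0, south 0
  cycle 0: PE[2][1] → acc 0, east 0, south 0
  cycle 1: PE[1][1] → acc 0, east 0, south 0
  cycle 1: PE[2][0] → acc 0, east 0, south 0
  cycle 1: PE[2][1] → acc 0, east 0, south 0
  cycle 2: PE[1][1] → acc 6, east 2, south 3
  cycle 2: PE[2][0] → acc 8, east 4, south 2
  cycle 2: PE[2][1] → acc 0, east 0, south 0
  cycle 3: PE[1][1] → acc 42, east 6, south 6
  cycle 3: PE[2][0] → acc 16, east 2, south 4
  cycle 3: PE[2][1] → acc 12, east 4, south 3
  cycle 4: PE[1][1] → acc 42, east 0, south 0
  cycle 4: PE[2][0] → acc 16, east 0, south 0
  cycle 4: PE[2][1] → acc 24, east 2, south 6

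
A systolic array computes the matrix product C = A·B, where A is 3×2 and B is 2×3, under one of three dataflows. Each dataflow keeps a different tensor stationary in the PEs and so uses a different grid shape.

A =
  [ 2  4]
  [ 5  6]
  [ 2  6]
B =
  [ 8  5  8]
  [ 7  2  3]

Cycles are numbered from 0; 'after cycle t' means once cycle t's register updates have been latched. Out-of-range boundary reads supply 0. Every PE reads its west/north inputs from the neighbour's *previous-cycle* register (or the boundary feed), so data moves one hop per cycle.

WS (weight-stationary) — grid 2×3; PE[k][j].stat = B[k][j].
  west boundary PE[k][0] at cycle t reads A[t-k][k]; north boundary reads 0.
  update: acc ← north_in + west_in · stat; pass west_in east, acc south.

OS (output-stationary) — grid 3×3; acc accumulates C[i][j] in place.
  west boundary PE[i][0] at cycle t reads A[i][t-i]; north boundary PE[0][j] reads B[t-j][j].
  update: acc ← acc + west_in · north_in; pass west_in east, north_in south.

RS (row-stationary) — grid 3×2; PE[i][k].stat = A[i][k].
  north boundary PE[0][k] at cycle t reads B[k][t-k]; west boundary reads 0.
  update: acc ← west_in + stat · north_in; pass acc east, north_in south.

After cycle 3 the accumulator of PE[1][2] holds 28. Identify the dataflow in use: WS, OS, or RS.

WS (2×3 grid), PE[1][2]:
  after 0 — PE[1][2] acc=0, pass-E 0, pass-S 0
  after 1 — PE[1][2] acc=0, pass-E 0, pass-S 0
  after 2 — PE[1][2] acc=0, pass-E 0, pass-S 0
  after 3 — PE[1][2] acc=28, pass-E 4, pass-S 28
OS (3×3 grid), PE[1][2]:
  after 0 — PE[1][2] acc=0, pass-E 0, pass-S 0
  after 1 — PE[1][2] acc=0, pass-E 0, pass-S 0
  after 2 — PE[1][2] acc=0, pass-E 0, pass-S 0
  after 3 — PE[1][2] acc=40, pass-E 5, pass-S 8
RS (3×2): PE[1][2] does not exist.

dataflow = WS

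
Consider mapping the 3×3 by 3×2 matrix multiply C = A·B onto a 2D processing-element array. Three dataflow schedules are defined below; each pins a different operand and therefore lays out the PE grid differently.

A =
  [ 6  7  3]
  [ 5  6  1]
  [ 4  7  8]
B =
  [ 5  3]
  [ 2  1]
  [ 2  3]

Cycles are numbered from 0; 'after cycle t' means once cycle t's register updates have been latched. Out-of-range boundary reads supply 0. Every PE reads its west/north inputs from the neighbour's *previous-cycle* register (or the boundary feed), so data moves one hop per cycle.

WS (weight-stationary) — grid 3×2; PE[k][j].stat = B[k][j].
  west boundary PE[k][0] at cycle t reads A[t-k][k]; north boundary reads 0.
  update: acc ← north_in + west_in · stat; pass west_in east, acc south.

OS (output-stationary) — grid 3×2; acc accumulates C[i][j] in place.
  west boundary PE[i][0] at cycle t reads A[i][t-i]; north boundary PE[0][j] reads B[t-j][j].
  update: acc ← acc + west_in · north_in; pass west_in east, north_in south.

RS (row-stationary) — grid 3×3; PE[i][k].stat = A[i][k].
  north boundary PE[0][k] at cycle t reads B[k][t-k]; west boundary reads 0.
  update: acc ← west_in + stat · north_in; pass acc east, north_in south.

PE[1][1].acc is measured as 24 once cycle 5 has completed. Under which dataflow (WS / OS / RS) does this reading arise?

WS (3×2 grid), PE[1][1]:
  @0  [1,1]  acc 0  |  →0  ↓0
  @1  [1,1]  acc 0  |  →0  ↓0
  @2  [1,1]  acc 25  |  →7  ↓25
  @3  [1,1]  acc 21  |  →6  ↓21
  @4  [1,1]  acc 19  |  →7  ↓19
  @5  [1,1]  acc 0  |  →0  ↓0
OS (3×2 grid), PE[1][1]:
  @0  [1,1]  acc 0  |  →0  ↓0
  @1  [1,1]  acc 0  |  →0  ↓0
  @2  [1,1]  acc 15  |  →5  ↓3
  @3  [1,1]  acc 21  |  →6  ↓1
  @4  [1,1]  acc 24  |  →1  ↓3
  @5  [1,1]  acc 24  |  →0  ↓0
RS (3×3 grid), PE[1][1]:
  @0  [1,1]  acc 0  |  →0  ↓0
  @1  [1,1]  acc 0  |  →0  ↓0
  @2  [1,1]  acc 37  |  →37  ↓2
  @3  [1,1]  acc 21  |  →21  ↓1
  @4  [1,1]  acc 0  |  →0  ↓0
  @5  [1,1]  acc 0  |  →0  ↓0

dataflow = OS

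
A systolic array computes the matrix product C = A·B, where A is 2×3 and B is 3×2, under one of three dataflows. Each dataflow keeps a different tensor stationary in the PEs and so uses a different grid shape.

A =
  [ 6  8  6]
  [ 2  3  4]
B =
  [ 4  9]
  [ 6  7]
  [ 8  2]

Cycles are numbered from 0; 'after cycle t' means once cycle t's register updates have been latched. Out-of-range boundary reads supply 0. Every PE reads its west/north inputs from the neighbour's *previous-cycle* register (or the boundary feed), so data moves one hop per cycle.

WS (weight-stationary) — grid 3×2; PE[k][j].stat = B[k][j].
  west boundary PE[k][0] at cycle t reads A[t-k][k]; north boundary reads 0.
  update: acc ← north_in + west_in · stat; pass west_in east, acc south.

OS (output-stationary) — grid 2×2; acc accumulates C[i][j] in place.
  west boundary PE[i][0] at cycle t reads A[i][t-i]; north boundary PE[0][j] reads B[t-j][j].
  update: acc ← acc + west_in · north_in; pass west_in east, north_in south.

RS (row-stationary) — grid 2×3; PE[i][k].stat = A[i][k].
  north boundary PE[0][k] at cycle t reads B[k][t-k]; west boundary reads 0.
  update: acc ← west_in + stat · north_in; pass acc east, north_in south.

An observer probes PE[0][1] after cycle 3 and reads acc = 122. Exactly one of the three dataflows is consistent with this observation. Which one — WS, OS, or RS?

WS (3×2 grid), PE[0][1]:
  @0  [0,1]  acc 0  |  →0  ↓0
  @1  [0,1]  acc 54  |  →6  ↓54
  @2  [0,1]  acc 18  |  →2  ↓18
  @3  [0,1]  acc 0  |  →0  ↓0
OS (2×2 grid), PE[0][1]:
  @0  [0,1]  acc 0  |  →0  ↓0
  @1  [0,1]  acc 54  |  →6  ↓9
  @2  [0,1]  acc 110  |  →8  ↓7
  @3  [0,1]  acc 122  |  →6  ↓2
RS (2×3 grid), PE[0][1]:
  @0  [0,1]  acc 0  |  →0  ↓0
  @1  [0,1]  acc 72  |  →72  ↓6
  @2  [0,1]  acc 110  |  →110  ↓7
  @3  [0,1]  acc 0  |  →0  ↓0

dataflow = OS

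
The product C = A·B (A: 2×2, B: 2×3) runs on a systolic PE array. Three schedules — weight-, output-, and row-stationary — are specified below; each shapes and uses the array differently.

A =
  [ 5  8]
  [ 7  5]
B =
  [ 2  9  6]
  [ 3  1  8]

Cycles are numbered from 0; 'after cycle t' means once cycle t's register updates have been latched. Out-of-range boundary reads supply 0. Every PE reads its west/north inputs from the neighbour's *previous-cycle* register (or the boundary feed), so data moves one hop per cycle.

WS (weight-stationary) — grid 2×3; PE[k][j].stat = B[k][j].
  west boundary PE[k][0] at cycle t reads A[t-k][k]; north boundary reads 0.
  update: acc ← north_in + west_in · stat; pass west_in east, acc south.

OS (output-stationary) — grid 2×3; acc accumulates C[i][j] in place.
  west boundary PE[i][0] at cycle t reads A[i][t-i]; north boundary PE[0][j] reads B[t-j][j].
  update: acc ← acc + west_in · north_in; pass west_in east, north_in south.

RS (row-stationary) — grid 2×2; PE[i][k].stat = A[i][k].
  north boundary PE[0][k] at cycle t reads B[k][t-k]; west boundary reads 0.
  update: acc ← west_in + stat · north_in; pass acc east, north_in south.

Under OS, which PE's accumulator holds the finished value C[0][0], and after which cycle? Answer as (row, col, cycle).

(row, col, cycle) = (0, 0, 1)

OS: C[0][0] accumulates in PE[0][0]:
  t=0 PE[0][0]: acc=10 h=5 v=2
  t=1 PE[0][0]: acc=34 h=8 v=3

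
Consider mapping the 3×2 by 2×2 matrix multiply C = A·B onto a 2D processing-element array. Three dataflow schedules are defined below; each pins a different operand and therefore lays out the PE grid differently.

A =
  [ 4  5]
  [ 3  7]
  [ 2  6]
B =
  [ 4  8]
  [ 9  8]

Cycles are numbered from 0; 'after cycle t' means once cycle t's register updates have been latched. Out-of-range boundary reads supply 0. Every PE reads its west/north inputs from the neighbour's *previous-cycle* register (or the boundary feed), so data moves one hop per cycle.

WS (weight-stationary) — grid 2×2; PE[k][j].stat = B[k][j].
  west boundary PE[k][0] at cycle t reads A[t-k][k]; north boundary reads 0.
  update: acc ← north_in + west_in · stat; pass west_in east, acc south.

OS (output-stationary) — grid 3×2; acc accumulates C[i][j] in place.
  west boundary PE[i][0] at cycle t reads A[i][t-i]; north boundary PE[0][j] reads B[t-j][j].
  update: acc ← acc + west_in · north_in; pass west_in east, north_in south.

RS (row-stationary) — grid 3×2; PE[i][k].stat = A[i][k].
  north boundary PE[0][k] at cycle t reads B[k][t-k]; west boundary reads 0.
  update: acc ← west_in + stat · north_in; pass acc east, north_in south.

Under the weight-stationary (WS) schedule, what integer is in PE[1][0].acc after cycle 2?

PE[1][0].acc = 75

Tracing WS — 2×2 array, target PE[1][0]:
  after 0 — PE[0][0] acc=16, pass-E 4, pass-S 16
  after 0 — PE[1][0] acc=0, pass-E 0, pass-S 0
  after 1 — PE[0][0] acc=12, pass-E 3, pass-S 12
  after 1 — PE[1][0] acc=61, pass-E 5, pass-S 61
  after 2 — PE[0][0] acc=8, pass-E 2, pass-S 8
  after 2 — PE[1][0] acc=75, pass-E 7, pass-S 75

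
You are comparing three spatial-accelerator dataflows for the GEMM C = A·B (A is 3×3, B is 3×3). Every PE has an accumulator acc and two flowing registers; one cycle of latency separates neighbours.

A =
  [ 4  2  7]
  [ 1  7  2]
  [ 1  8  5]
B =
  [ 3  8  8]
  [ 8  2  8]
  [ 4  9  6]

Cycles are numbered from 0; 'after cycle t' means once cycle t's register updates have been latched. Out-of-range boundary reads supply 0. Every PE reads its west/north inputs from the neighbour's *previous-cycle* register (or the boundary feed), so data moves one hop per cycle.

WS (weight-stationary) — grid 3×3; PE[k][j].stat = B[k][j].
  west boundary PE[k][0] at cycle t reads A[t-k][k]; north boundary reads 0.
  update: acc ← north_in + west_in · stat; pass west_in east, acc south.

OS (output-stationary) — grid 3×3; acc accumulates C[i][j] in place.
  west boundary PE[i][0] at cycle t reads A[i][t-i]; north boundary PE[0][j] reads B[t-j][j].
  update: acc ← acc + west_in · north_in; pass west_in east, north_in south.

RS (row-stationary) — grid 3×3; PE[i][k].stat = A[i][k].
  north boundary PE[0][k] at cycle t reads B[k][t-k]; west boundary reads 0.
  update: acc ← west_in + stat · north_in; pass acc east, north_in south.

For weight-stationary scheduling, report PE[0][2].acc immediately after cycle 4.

WS on a 3×3 grid — tracing PE[0][2] and its feeders:
  after 0 — PE[0][1] acc=0, pass-E 0, pass-S 0
  after 0 — PE[0][2] acc=0, pass-E 0, pass-S 0
  after 1 — PE[0][1] acc=32, pass-E 4, pass-S 32
  after 1 — PE[0][2] acc=0, pass-E 0, pass-S 0
  after 2 — PE[0][1] acc=8, pass-E 1, pass-S 8
  after 2 — PE[0][2] acc=32, pass-E 4, pass-S 32
  after 3 — PE[0][1] acc=8, pass-E 1, pass-S 8
  after 3 — PE[0][2] acc=8, pass-E 1, pass-S 8
  after 4 — PE[0][1] acc=0, pass-E 0, pass-S 0
  after 4 — PE[0][2] acc=8, pass-E 1, pass-S 8

PE[0][2].acc = 8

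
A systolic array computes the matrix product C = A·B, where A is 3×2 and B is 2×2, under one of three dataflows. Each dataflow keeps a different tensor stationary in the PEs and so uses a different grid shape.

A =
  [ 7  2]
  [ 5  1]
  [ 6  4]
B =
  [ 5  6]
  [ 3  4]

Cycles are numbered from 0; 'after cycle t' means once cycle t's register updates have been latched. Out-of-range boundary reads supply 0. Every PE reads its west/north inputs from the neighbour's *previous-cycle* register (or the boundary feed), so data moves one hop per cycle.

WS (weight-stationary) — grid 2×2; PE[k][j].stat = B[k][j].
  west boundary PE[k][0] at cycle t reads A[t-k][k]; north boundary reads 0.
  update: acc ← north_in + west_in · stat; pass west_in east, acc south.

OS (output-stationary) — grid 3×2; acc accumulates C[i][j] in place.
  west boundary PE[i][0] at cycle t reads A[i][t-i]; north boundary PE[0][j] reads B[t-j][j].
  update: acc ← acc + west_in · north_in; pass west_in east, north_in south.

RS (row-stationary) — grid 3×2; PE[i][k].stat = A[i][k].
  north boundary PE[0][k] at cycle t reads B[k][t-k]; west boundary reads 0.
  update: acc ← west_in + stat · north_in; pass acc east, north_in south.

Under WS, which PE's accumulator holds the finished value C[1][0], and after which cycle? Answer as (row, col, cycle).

WS — PE[1][0] is where C[1][0] collects:
  [0] (1,0) acc=0 (h:0 v:0)
  [1] (1,0) acc=41 (h:2 v:41)
  [2] (1,0) acc=28 (h:1 v:28)

(row, col, cycle) = (1, 0, 2)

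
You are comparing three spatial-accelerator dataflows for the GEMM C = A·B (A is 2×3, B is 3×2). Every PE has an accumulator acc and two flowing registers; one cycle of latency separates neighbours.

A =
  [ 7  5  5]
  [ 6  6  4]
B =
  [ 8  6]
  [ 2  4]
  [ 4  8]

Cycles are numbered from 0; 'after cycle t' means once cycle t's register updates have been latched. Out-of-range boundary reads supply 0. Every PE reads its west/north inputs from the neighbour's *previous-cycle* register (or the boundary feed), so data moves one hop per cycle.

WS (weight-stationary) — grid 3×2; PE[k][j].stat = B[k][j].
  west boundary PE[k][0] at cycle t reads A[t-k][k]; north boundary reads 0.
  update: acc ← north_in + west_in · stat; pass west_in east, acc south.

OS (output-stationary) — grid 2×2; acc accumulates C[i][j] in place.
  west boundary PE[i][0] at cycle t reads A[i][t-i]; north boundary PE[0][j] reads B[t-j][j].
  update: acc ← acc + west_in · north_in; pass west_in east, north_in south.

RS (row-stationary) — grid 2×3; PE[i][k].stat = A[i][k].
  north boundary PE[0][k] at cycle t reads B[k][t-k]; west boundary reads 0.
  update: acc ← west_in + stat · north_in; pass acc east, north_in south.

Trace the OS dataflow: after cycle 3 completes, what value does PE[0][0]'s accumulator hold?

PE[0][0].acc = 86

OS (2×2). Following PE[0][0] plus its west/north inputs:
  t=0 PE[0][0]: acc=56 h=7 v=8
  t=1 PE[0][0]: acc=66 h=5 v=2
  t=2 PE[0][0]: acc=86 h=5 v=4
  t=3 PE[0][0]: acc=86 h=0 v=0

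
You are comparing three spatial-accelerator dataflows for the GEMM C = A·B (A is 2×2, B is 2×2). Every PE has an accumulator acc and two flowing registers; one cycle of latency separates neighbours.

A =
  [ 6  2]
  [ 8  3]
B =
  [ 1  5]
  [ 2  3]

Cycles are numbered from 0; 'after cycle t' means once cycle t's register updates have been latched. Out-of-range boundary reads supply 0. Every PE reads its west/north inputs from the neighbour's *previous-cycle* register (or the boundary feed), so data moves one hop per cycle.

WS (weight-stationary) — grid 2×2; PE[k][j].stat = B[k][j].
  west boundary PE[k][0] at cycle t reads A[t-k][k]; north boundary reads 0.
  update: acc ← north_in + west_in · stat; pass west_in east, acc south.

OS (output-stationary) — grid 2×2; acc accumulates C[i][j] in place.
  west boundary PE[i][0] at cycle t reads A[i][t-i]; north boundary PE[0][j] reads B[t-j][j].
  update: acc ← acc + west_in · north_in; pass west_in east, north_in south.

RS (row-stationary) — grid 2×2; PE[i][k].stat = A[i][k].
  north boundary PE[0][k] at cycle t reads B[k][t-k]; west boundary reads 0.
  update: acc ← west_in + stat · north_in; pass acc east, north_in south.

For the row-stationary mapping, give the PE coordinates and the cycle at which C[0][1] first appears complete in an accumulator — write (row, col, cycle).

RS — PE[0][1] is where C[0][1] collects:
  c0 r0c1: 0 / 0 / 0
  c1 r0c1: 10 / 10 / 2
  c2 r0c1: 36 / 36 / 3

(row, col, cycle) = (0, 1, 2)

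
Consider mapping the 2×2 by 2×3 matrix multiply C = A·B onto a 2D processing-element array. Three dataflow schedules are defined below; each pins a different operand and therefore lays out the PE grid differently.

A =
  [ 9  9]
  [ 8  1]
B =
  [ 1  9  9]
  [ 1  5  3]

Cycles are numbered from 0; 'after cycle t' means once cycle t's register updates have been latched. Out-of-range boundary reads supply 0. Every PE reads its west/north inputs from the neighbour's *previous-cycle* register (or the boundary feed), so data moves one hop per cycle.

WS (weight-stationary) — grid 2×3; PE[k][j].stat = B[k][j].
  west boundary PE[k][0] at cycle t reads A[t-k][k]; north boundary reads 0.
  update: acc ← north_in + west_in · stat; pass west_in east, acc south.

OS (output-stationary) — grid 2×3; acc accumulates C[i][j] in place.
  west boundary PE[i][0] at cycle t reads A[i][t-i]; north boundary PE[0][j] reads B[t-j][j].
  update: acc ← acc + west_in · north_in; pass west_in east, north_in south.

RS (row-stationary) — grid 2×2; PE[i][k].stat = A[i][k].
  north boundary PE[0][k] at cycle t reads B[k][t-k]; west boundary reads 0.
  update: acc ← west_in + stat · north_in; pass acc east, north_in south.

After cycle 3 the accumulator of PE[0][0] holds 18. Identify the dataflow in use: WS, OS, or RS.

Under WS (2×3), PE[0][0]:
  0: (0,0).acc=9  regs=<9,9>
  1: (0,0).acc=8  regs=<8,8>
  2: (0,0).acc=0  regs=<0,0>
  3: (0,0).acc=0  regs=<0,0>
Under OS (2×3), PE[0][0]:
  0: (0,0).acc=9  regs=<9,1>
  1: (0,0).acc=18  regs=<9,1>
  2: (0,0).acc=18  regs=<0,0>
  3: (0,0).acc=18  regs=<0,0>
Under RS (2×2), PE[0][0]:
  0: (0,0).acc=9  regs=<9,1>
  1: (0,0).acc=81  regs=<81,9>
  2: (0,0).acc=81  regs=<81,9>
  3: (0,0).acc=0  regs=<0,0>

dataflow = OS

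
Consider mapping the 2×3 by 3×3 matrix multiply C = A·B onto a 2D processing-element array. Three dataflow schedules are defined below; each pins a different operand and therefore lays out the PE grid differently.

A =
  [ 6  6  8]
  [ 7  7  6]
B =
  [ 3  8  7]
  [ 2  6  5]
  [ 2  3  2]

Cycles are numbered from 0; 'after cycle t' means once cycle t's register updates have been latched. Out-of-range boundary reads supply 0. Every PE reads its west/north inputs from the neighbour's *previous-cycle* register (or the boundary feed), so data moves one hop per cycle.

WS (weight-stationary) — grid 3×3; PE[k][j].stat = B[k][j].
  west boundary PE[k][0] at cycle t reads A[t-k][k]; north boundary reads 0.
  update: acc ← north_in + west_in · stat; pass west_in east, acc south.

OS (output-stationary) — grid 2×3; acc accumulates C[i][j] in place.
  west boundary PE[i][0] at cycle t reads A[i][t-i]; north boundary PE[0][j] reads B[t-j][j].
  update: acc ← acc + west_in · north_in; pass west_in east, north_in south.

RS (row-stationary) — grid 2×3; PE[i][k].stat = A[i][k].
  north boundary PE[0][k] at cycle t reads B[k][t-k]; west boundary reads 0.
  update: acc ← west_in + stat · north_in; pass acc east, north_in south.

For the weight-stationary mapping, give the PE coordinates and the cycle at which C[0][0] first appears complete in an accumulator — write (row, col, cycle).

(row, col, cycle) = (2, 0, 2)

WS: C[0][0] accumulates in PE[2][0]:
  after 0 — PE[2][0] acc=0, pass-E 0, pass-S 0
  after 1 — PE[2][0] acc=0, pass-E 0, pass-S 0
  after 2 — PE[2][0] acc=46, pass-E 8, pass-S 46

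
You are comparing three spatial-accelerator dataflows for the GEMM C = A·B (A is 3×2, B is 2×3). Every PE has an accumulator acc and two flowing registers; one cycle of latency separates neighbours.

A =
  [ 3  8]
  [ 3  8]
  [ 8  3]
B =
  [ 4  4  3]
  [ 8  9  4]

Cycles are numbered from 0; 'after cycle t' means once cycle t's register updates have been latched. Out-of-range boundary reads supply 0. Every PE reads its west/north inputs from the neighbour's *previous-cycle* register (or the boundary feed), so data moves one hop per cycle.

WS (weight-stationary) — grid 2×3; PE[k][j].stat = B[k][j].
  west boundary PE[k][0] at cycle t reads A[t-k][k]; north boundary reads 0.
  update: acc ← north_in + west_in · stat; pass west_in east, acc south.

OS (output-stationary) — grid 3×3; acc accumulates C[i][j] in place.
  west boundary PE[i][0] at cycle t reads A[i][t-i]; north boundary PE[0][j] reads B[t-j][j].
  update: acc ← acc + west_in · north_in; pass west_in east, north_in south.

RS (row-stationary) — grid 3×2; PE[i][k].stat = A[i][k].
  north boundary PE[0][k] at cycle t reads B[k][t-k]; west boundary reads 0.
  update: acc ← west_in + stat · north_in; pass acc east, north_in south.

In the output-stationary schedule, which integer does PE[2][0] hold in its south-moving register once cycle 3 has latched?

register = 8

OS on a 3×3 grid — tracing PE[2][0] and its feeders:
  0: (1,0).acc=0  regs=<0,0>
  0: (2,0).acc=0  regs=<0,0>
  1: (1,0).acc=12  regs=<3,4>
  1: (2,0).acc=0  regs=<0,0>
  2: (1,0).acc=76  regs=<8,8>
  2: (2,0).acc=32  regs=<8,4>
  3: (1,0).acc=76  regs=<0,0>
  3: (2,0).acc=56  regs=<3,8>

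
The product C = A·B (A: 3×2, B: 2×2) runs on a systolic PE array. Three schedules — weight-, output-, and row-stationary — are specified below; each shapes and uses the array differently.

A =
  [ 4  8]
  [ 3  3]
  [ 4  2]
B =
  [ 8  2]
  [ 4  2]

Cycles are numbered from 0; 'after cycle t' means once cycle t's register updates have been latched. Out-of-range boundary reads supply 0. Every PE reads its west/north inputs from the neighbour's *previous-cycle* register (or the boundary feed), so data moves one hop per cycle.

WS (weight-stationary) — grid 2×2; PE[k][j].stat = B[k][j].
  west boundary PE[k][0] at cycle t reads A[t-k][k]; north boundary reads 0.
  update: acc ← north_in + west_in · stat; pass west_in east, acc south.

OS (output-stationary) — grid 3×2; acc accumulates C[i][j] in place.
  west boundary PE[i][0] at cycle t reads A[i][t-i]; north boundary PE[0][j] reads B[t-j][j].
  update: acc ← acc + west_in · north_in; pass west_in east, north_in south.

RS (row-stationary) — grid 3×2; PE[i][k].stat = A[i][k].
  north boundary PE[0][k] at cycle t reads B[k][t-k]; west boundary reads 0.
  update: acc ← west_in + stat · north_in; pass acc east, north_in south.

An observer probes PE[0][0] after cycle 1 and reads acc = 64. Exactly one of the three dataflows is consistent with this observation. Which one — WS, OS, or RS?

Under WS (2×2), PE[0][0]:
  step 0 · PE0,0: acc=32; fwd→4 fwd↓32
  step 1 · PE0,0: acc=24; fwd→3 fwd↓24
Under OS (3×2), PE[0][0]:
  step 0 · PE0,0: acc=32; fwd→4 fwd↓8
  step 1 · PE0,0: acc=64; fwd→8 fwd↓4
Under RS (3×2), PE[0][0]:
  step 0 · PE0,0: acc=32; fwd→32 fwd↓8
  step 1 · PE0,0: acc=8; fwd→8 fwd↓2

dataflow = OS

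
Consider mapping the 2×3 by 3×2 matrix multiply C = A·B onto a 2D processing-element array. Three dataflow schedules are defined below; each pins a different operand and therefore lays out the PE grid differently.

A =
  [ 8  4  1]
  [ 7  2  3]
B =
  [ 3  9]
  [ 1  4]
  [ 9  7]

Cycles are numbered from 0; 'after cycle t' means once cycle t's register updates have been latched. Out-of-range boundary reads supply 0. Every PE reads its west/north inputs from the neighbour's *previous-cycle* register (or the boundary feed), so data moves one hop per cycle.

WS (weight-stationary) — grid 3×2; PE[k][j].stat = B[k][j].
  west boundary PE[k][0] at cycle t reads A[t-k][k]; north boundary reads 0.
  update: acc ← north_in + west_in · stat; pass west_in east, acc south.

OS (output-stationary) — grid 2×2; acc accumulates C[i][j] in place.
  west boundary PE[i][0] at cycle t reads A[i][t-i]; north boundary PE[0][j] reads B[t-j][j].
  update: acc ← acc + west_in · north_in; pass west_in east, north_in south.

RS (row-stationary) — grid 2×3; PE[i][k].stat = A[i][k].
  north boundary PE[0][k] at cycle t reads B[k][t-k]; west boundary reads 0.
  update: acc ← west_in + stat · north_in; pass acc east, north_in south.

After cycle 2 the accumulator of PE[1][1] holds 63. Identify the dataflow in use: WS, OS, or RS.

dataflow = OS

Under WS (3×2), PE[1][1]:
  0: (1,1).acc=0  regs=<0,0>
  1: (1,1).acc=0  regs=<0,0>
  2: (1,1).acc=88  regs=<4,88>
Under OS (2×2), PE[1][1]:
  0: (1,1).acc=0  regs=<0,0>
  1: (1,1).acc=0  regs=<0,0>
  2: (1,1).acc=63  regs=<7,9>
Under RS (2×3), PE[1][1]:
  0: (1,1).acc=0  regs=<0,0>
  1: (1,1).acc=0  regs=<0,0>
  2: (1,1).acc=23  regs=<23,1>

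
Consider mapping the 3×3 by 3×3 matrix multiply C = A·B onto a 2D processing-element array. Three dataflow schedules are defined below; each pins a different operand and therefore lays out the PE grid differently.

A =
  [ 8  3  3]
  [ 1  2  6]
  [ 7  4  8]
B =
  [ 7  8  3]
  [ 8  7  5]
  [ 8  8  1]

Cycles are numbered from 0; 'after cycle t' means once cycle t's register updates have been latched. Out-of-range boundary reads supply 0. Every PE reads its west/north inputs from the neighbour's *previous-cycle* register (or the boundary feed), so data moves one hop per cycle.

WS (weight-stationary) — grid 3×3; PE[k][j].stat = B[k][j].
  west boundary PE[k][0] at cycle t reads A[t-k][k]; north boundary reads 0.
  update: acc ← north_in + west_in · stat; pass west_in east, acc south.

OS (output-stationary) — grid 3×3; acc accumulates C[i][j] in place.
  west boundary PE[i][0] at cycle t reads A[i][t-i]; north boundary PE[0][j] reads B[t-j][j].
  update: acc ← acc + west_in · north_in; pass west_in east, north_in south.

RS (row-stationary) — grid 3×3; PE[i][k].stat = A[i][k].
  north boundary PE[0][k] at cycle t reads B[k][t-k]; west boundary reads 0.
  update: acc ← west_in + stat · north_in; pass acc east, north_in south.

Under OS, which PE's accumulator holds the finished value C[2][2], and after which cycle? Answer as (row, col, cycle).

(row, col, cycle) = (2, 2, 6)

Under OS, C[2][2] lands at PE[2][2]:
  c0 r2c2: 0 / 0 / 0
  c1 r2c2: 0 / 0 / 0
  c2 r2c2: 0 / 0 / 0
  c3 r2c2: 0 / 0 / 0
  c4 r2c2: 21 / 7 / 3
  c5 r2c2: 41 / 4 / 5
  c6 r2c2: 49 / 8 / 1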